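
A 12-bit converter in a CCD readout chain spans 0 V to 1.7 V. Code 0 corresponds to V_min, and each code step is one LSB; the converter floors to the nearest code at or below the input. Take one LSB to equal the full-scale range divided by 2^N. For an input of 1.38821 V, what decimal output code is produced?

V_FS = 1.7 V. LSB = 1.7 V / 2^12 ≈ 415.0 µV.
code = ⌊(V_in − V_min)/LSB⌋ = ⌊(V_in − V_min) × 2^12 / range⌋
     = ⌊(1.38821 − (0)) × 4096 / 1.7⌋ = ⌊1.38821 × 4096/1.7⌋
     = ⌊3344.770⌋ = 3344.

3344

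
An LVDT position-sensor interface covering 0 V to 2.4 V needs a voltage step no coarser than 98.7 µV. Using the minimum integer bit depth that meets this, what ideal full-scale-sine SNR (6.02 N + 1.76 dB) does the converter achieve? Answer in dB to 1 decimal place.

92.1 dB

Range is 2.4 V.
Need 2^N ≥ 2.4 V / 98.7 µV = 24320 → N_min = 15.
Ideal SNR at N = 15: 6.02·15 + 1.76 = 92.1 dB.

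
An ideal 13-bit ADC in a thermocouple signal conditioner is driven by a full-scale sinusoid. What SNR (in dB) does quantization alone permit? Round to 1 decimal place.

6.02(13) + 1.76 = 78.26 + 1.76 = 80.02 dB.

80.0 dB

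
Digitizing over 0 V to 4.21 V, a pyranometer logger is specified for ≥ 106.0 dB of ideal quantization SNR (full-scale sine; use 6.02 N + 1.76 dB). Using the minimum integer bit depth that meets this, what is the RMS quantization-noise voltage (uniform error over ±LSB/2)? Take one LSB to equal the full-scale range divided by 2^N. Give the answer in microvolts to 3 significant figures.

4.64 µV

V_FS = 4.21 V.
N ≥ (106.0 − 1.76)/6.02 = 17.316 → N_min = 18.
LSB = 4.21 V ÷ 2^18 = 4.21/262144 V = 16.060 µV.
σ_q = LSB/√12 = 16.060 µV/3.4641 = 4.64 µV.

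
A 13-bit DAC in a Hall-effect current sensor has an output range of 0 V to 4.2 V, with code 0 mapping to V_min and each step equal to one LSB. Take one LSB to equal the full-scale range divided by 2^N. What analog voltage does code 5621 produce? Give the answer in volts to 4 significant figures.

Full-scale range = 4.2 V. LSB = 4.2 V / 2^13.
V_out = V_min + code × LSB = 0 V + 5621 × 4.2 V / 8192
      = 0 V + 2.88186 V = 2.88186 V.

2.882 V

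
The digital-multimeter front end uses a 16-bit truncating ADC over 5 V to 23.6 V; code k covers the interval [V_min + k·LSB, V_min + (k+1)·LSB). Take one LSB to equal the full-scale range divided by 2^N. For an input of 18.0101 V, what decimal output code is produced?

The full-scale span is 23.6 − (5) = 18.6 V. LSB = 18.6 V / 2^16 ≈ 283.8 µV.
V_in − V_min = 18.0101 − (5) = 13.0101 V.
Divide by LSB: 13.0101 × 65536/18.6 = 45840.3179.
Truncating gives code 45840.

45840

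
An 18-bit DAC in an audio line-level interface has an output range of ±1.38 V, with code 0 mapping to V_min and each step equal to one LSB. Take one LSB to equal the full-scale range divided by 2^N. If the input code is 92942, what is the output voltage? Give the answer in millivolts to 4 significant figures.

-401.5 mV

The full-scale span is 1.38 − (-1.38) = 2.76 V. LSB = 2.76 V / 2^18.
V_out = -1.38 + 92942 × (2.76/262144) V
      = -1.38 + 0.978546 = -0.401454 V.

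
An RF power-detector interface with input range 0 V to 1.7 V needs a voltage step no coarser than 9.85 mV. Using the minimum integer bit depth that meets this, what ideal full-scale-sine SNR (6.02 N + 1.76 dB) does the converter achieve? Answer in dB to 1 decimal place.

49.9 dB

V_FS = 1.7 V.
1.7 V / 9.85 mV = 172.6. Since 2^7 = 128 and 2^8 = 256, N = 8.
SNR = 6.02 × 8 + 1.76 = 49.92 dB.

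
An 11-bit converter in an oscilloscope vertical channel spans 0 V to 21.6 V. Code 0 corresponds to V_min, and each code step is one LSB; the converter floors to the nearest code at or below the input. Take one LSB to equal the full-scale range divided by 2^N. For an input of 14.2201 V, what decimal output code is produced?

V_FS = 21.6 V. LSB = 21.6 V / 2^11 ≈ 10.55 mV.
(V_in − V_min) × 2^11/range = (14.2201 − (0)) × 2048/21.6 = 1348.276.
Floor → code = 1348.

1348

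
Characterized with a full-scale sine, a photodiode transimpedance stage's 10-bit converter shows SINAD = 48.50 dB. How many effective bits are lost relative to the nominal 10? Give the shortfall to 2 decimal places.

Effective bits = (48.50 − 1.76)/6.02 = 7.7641.
Shortfall = 10 − 7.7641 = 2.2359 bits.

2.24 bits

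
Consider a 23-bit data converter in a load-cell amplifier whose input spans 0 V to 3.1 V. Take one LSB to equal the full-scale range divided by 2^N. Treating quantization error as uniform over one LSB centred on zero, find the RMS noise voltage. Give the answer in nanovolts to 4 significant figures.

V_FS = 3.1 V.
Step size = 3.1/8388608 V = 369.549 nV.
For a uniform distribution on [−LSB/2, +LSB/2], V_rms = LSB/√12 = 369.549 nV/3.4641 = 106.7 nV.

106.7 nV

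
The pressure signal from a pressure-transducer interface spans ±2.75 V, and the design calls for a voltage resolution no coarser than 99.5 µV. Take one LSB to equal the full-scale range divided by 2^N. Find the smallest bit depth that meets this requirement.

The full-scale span is 2.75 − (-2.75) = 5.5 V.
Need 2^N ≥ 5.5 V / 99.5 µV = 55280 → N_min = 16.

16 bits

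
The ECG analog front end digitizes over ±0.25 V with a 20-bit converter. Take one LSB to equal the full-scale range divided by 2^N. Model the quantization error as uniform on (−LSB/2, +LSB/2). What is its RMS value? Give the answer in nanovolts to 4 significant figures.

137.7 nV

Range = 0.25 − (-0.25) = 0.5 V.
LSB = 0.5 V ÷ 2^20 = 0.5/1048576 V = 476.837 nV.
V_rms = LSB/√12 = 476.837 nV / √12 = 137.7 nV.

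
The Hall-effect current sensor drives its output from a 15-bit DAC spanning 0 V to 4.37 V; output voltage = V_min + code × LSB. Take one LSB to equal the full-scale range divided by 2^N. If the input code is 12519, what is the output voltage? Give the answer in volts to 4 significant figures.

Range is 4.37 V. LSB = 4.37 V / 2^15.
Output = V_min + (12519/32768) × range = 0 + 0.382050 × 4.37 V
      = 0 V + 1.66956 V = 1.66956 V.

1.670 V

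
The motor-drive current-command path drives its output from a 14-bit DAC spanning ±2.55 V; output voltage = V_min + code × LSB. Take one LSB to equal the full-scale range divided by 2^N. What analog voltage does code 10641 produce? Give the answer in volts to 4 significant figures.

Full-scale range = 2.55 V − (-2.55 V) = 5.1 V. LSB = 5.1 V / 2^14.
V_out = V_min + code × LSB = -2.55 V + 10641 × 5.1 V / 16384
      = -2.55 V + 3.31232 V = 0.762323 V.

0.7623 V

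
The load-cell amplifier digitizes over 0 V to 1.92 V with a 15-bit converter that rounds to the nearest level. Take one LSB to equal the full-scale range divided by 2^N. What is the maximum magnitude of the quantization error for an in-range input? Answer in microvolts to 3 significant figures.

V_FS = 1.92 V.
LSB = 1.92 V / 2^15 = 58.594 µV.
A rounding quantizer has |error| ≤ LSB/2 = 29.3 µV.

29.3 µV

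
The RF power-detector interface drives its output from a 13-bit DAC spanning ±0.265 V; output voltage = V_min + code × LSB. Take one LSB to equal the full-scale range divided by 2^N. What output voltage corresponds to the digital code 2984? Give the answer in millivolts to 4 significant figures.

-71.94 mV

The full-scale span is 0.265 − (-0.265) = 0.53 V. LSB = 0.53 V / 2^13.
V_out = -0.265 + 2984 × (0.53/8192) V
      = -0.265 + 0.193057 = -0.0719434 V.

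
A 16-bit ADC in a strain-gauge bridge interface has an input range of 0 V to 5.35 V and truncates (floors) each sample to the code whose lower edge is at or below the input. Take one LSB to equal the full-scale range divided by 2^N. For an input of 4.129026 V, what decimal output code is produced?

V_FS = 5.35 V. LSB = 5.35 V / 2^16 ≈ 81.63 µV.
(V_in − V_min) × 2^16/range = (4.129026 − (0)) × 65536/5.35 = 50579.411.
Floor → code = 50579.

50579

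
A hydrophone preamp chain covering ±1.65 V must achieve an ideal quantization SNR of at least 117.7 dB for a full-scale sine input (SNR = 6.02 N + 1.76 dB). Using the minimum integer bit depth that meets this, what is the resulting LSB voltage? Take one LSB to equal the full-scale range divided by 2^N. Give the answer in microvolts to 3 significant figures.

The full-scale span is 1.65 − (-1.65) = 3.3 V.
N ≥ (117.7 − 1.76)/6.02 = 19.259 → N_min = 20.
One LSB is 3.3 V / 1048576 = 3.15 µV.

3.15 µV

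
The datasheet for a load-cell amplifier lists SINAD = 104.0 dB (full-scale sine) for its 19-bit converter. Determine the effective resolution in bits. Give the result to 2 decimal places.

(104.0 − 1.76) / 6.02 = 102.24/6.02 = 16.9834 effective bits.

16.98 bits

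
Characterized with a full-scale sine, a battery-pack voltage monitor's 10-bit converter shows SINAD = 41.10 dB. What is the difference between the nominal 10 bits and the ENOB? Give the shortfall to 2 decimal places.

3.47 bits

N_eff = (41.10 − 1.76)/6.02 = 6.5349 bits.
Shortfall = 10 − 6.5349 = 3.4651 bits.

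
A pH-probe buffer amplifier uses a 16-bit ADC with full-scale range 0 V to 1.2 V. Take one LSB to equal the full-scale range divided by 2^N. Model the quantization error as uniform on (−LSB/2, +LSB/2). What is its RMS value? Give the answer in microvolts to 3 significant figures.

5.29 µV

Span = 1.2 V.
LSB = 1.2 V / 2^16 = 18.311 µV.
RMS of a uniform error over width LSB is LSB/√12 = 5.29 µV.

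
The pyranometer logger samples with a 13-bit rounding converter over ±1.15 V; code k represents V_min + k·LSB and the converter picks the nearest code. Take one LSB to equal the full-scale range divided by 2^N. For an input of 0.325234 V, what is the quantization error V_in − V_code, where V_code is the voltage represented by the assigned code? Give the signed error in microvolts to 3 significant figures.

The full-scale span is 1.15 − (-1.15) = 2.3 V. LSB = 2.3 V / 2^13 ≈ 280.8 µV.
(V_in − V_min)/LSB = (0.325234 − (-1.15)) × 8192/2.3 = 5254.3987 → nearest code k = 5254.
V_code = V_min + k × range/2^13 = -1.15 + 5254 × 2.3/8192 = 0.3251220703 V.
e = 0.325234 − (0.3251220703) = +112 µV.

+112 µV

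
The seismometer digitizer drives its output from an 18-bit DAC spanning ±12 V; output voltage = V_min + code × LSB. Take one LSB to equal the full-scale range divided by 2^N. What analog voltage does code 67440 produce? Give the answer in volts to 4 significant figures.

Range = 12 − (-12) = 24 V. LSB = 24 V / 2^18.
V_out = -12 + 67440 × (24/262144) V
      = -12 + 6.17432 = -5.82568 V.

-5.826 V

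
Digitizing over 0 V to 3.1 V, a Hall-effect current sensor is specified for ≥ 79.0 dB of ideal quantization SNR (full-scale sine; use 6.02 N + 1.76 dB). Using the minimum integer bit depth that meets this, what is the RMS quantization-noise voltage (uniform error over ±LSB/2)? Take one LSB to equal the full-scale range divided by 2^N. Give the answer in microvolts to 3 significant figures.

Full-scale range = 3.1 V.
Required N = ⌈(79.0 − 1.76)/6.02⌉ = ⌈12.831⌉ = 13.
Step size = 3.1/8192 V = 378.42 µV.
σ_q = LSB/√12 = 378.42 µV/3.4641 = 109 µV.

109 µV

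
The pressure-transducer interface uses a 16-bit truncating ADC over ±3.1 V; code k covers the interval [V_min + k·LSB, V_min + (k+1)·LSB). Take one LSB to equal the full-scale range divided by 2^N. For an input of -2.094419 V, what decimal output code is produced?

Full-scale range = 3.1 V − (-3.1 V) = 6.2 V. LSB = 6.2 V / 2^16 ≈ 94.60 µV.
code = ⌊(V_in − V_min)/LSB⌋ = ⌊(V_in − V_min) × 2^16 / range⌋
     = ⌊(-2.094419 − (-3.1)) × 65536 / 6.2⌋ = ⌊1.005581 × 65536/6.2⌋
     = ⌊10629.316⌋ = 10629.

10629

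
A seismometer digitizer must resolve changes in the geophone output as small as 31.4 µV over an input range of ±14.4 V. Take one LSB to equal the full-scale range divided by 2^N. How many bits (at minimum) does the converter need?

Full-scale range = 14.4 V − (-14.4 V) = 28.8 V.
Levels needed ≥ 28.8/31.4 µV = 917200. 2^20 = 1048576 suffices, so N_min = 20.

20 bits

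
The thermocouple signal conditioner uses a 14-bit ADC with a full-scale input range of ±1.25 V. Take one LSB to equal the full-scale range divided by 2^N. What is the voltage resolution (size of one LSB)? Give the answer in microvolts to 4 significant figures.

Span: 1.25 V − (-1.25 V) = 2.5 V.
2^14 = 16384 levels.
LSB = 2.5 V ÷ 2^14 = 2.5/16384 V = 152.6 µV.

152.6 µV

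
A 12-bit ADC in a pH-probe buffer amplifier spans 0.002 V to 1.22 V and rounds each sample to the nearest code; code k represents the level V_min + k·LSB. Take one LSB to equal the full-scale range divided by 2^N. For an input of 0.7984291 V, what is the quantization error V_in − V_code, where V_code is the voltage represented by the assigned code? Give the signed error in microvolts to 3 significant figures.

Range = 1.22 − (0.002) = 1.218 V. LSB = 1.218 V / 2^12 ≈ 297.4 µV.
(0.7984291 − (0.002)) / LSB = 0.7964291 × 4096/1.218 = 2678.3034. Nearest integer: k = 2678.
V_code = V_min + k × range/2^12 = 0.002 + 2678 × 1.218/4096 = 0.7983388672 V.
V_in − V_code = 0.7984291 − (0.7983388672) = +90.2 µV.

+90.2 µV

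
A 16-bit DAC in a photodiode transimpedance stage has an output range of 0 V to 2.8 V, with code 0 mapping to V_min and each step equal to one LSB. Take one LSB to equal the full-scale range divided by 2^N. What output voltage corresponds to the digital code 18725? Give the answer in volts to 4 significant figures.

0.8000 V

V_FS = 2.8 V. LSB = 2.8 V / 2^16.
V_out = 0 + 18725 × (2.8/65536) V
      = 0 V + 0.800018 V = 0.800018 V.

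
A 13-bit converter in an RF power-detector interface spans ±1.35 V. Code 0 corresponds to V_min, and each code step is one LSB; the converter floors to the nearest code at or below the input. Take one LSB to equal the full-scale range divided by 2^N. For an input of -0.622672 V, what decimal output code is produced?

Range = 1.35 − (-1.35) = 2.7 V. LSB = 2.7 V / 2^13 ≈ 329.6 µV.
(V_in − V_min) × 2^13/range = (-0.622672 − (-1.35)) × 8192/2.7 = 2206.767.
Floor → code = 2206.

2206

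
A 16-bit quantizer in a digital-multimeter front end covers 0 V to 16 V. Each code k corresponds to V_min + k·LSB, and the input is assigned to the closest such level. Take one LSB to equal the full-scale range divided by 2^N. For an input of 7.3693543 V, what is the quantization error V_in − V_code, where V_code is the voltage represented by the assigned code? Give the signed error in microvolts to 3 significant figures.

Full-scale range = 16 V. LSB = 16 V / 2^16 ≈ 244.1 µV.
Position in LSBs: (7.3693543 − (0)) × 65536/16 = 30184.8752; rounding gives k = 30185.
V_code = V_min + k × range/2^16 = 0 + 30185 × 16/65536 = 7.3693847656 V.
e = 7.3693543 − (7.3693847656) = −30.5 µV.

−30.5 µV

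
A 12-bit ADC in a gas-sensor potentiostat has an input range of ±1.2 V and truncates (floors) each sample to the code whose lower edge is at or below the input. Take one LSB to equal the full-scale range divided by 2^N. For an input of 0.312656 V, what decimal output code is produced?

Range = 1.2 − (-1.2) = 2.4 V. LSB = 2.4 V / 2^12 ≈ 0.5859 mV.
V_in − V_min = 0.312656 − (-1.2) = 1.512656 V.
Divide by LSB: 1.512656 × 4096/2.4 = 2581.5996.
Truncating gives code 2581.

2581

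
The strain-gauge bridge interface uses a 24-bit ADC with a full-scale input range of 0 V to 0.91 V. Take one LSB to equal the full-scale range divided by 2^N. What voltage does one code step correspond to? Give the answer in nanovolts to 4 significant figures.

54.24 nV

V_FS = 0.91 V.
There are 2^24 = 16777216 steps.
Step size = 0.91/16777216 V = 54.24 nV.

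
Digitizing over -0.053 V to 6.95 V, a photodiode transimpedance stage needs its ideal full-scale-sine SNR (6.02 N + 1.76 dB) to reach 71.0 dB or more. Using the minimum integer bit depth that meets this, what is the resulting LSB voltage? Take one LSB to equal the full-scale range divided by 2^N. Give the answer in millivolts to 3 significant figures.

Full-scale range = 6.95 V − (-0.053 V) = 7.003 V.
Solving 6.02 N ≥ 71.0 − 1.76: N ≥ 11.502. Round up → N = 12.
One LSB is 7.003 V / 4096 = 1.71 mV.

1.71 mV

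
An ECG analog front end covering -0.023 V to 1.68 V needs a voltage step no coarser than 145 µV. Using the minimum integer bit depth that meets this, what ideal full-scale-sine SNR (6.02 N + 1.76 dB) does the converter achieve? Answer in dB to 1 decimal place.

86.0 dB

Full-scale range = 1.68 V − (-0.023 V) = 1.703 V.
1.703 V / 145 µV = 11740. Since 2^13 = 8192 and 2^14 = 16384, N = 14.
6.02(14) + 1.76 = 86.04 dB.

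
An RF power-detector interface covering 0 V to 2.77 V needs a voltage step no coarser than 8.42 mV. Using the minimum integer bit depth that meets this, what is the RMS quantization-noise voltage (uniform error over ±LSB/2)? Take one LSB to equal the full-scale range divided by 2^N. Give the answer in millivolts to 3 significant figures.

Range is 2.77 V.
Levels needed ≥ 2.77/8.42 mV = 329.0. 2^9 = 512 suffices, so N_min = 9.
LSB = 2.77 V ÷ 2^9 = 2.77/512 V = 5.4102 mV.
RMS noise = LSB/√12 = 1.56 mV.

1.56 mV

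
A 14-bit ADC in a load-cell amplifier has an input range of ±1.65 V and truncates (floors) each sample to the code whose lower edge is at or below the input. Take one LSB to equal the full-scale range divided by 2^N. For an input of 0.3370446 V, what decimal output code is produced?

Full-scale range = 1.65 V − (-1.65 V) = 3.3 V. LSB = 3.3 V / 2^14 ≈ 201.4 µV.
code = ⌊(V_in − V_min)/LSB⌋ = ⌊(V_in − V_min) × 2^14 / range⌋
     = ⌊(0.3370446 − (-1.65)) × 16384 / 3.3⌋ = ⌊1.9870446 × 16384/3.3⌋
     = ⌊9865.375⌋ = 9865.

9865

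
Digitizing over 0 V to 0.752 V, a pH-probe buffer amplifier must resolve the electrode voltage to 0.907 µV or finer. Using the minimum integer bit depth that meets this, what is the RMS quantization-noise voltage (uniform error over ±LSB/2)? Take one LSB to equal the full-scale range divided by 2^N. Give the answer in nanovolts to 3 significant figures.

207 nV

V_FS = 0.752 V.
0.752 V / 0.907 µV = 829100. Since 2^19 = 524288 and 2^20 = 1048576, N = 20.
LSB = 0.752 V / 2^20 = 0.71716 µV.
σ_q = LSB/√12 = 0.71716 µV/3.4641 = 207 nV.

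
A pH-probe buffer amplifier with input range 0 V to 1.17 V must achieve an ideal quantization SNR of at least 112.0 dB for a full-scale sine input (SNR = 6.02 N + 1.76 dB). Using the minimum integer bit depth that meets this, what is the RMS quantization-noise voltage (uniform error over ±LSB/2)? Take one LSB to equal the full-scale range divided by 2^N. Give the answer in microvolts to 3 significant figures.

0.644 µV

V_FS = 1.17 V.
N ≥ (112.0 − 1.76)/6.02 = 18.312 → N_min = 19.
LSB = 1.17 V / 2^19 = 2.2316 µV.
V_rms = LSB/√12 = 0.644 µV.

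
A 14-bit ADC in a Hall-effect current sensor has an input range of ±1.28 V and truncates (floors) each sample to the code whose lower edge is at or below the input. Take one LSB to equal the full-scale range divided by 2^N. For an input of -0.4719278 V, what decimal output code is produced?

Range = 1.28 − (-1.28) = 2.56 V. LSB = 2.56 V / 2^14 ≈ 156.2 µV.
(V_in − V_min) × 2^14/range = (-0.4719278 − (-1.28)) × 16384/2.56 = 5171.662.
Floor → code = 5171.

5171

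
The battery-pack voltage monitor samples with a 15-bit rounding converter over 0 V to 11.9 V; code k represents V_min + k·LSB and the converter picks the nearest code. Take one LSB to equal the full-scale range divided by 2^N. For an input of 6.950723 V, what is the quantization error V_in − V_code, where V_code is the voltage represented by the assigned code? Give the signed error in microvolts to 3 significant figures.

Full-scale range = 11.9 V. LSB = 11.9 V / 2^15 ≈ 363.2 µV.
(V_in − V_min)/LSB = (6.950723 − (0)) × 32768/11.9 = 19139.6043 → nearest code k = 19140.
V_code = V_min + k × range/2^15 = 0 + 19140 × 11.9/32768 = 6.9508666992 V.
e = 6.950723 − (6.9508666992) = −144 µV.

−144 µV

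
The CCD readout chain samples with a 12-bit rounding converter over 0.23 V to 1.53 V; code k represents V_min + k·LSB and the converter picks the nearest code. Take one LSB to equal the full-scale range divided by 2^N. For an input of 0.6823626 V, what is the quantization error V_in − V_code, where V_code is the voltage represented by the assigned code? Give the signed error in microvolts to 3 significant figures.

Full-scale range = 1.53 V − (0.23 V) = 1.3 V. LSB = 1.3 V / 2^12 ≈ 317.4 µV.
(0.6823626 − (0.23)) / LSB = 0.4523626 × 4096/1.3 = 1425.2902. Nearest integer: k = 1425.
V_code = V_min + k × range/2^12 = 0.23 + 1425 × 1.3/4096 = 0.6822705078 V.
e = 0.6823626 − (0.6822705078) = +92.1 µV.

+92.1 µV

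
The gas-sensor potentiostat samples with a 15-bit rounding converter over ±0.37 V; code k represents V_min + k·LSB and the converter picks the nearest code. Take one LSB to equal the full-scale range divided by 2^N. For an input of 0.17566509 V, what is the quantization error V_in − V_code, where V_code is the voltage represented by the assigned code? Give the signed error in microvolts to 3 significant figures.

Range = 0.37 − (-0.37) = 0.74 V. LSB = 0.74 V / 2^15 ≈ 22.58 µV.
(V_in − V_min)/LSB = (0.17566509 − (-0.37)) × 32768/0.74 = 24162.6401 → nearest code k = 24163.
V_code = -0.37 + (24163/32768) × 0.74 = 0.17567321777 V.
V_in − V_code = 0.17566509 − (0.17567321777) = −8.13 µV.

−8.13 µV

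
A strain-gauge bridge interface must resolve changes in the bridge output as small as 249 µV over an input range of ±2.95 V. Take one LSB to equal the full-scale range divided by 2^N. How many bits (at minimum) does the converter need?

15 bits

Span: 2.95 V − (-2.95 V) = 5.9 V.
Levels needed ≥ 5.9/249 µV = 23690. 2^15 = 32768 suffices, so N_min = 15.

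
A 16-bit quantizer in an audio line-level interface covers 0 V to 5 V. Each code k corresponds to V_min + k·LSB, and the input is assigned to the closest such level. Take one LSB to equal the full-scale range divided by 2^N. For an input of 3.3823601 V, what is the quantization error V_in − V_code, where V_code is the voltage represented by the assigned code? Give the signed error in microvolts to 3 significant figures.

V_FS = 5 V. LSB = 5 V / 2^16 ≈ 76.29 µV.
Position in LSBs: (3.3823601 − (0)) × 65536/5 = 44333.2703; rounding gives k = 44333.
V_code = V_min + k × range/2^16 = 0 + 44333 × 5/65536 = 3.3823394775 V.
V_in − V_code = 3.3823601 − (3.3823394775) = +20.6 µV.

+20.6 µV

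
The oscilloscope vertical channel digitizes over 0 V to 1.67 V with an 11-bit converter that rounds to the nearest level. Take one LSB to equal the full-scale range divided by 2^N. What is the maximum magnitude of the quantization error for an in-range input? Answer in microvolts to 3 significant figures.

Span = 1.67 V.
LSB = 1.67 V ÷ 2^11 = 1.67/2048 V = 0.81543 mV.
Worst-case error for round-to-nearest is half an LSB: 408 µV.

408 µV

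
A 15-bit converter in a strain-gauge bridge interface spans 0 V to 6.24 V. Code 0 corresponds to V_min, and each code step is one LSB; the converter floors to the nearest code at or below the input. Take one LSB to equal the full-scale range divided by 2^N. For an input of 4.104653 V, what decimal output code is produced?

Full-scale range = 6.24 V. LSB = 6.24 V / 2^15 ≈ 190.4 µV.
V_in − V_min = 4.104653 − (0) = 4.104653 V.
Divide by LSB: 4.104653 × 32768/6.24 = 21554.6906.
Truncating gives code 21554.

21554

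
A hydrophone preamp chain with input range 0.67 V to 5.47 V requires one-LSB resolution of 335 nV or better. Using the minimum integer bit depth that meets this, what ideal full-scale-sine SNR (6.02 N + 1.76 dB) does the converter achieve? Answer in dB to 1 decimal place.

Range = 5.47 − (0.67) = 4.8 V.
Levels needed ≥ 4.8/335 nV = 1.433e7. 2^24 = 16777216 suffices, so N_min = 24.
Ideal SNR at N = 24: 6.02·24 + 1.76 = 146.2 dB.

146.2 dB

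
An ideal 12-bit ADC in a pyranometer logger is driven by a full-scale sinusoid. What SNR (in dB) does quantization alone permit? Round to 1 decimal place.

74.0 dB

For an ideal N-bit converter with full-scale sine input, SNR = 6.02 N + 1.76 dB. SNR = 6.02 × 12 + 1.76 = 72.24 + 1.76 = 74.00 dB.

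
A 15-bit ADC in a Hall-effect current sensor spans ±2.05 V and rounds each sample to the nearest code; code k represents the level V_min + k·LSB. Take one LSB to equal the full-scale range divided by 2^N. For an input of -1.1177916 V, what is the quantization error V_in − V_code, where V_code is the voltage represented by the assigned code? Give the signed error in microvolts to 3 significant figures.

+49.0 µV

Span: 2.05 V − (-2.05 V) = 4.1 V. LSB = 4.1 V / 2^15 ≈ 125.1 µV.
(-1.1177916 − (-2.05)) / LSB = 0.9322084 × 32768/4.1 = 7450.3914. Nearest integer: k = 7450.
V_code = -2.05 + (7450/32768) × 4.1 = -1.1178405762 V.
Error = V_in − V_code = -1.1177916 − (-1.1178405762) = +49.0 µV.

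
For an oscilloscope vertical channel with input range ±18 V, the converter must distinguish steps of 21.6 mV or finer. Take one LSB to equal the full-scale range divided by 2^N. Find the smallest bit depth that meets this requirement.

11 bits

Range = 18 − (-18) = 36 V.
Need 2^N ≥ 36 V / 21.6 mV = 1667 → N_min = 11.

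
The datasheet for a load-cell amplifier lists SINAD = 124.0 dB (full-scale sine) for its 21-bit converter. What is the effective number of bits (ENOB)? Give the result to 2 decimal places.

20.31 bits

(124.0 − 1.76) / 6.02 = 122.24/6.02 = 20.3056 effective bits.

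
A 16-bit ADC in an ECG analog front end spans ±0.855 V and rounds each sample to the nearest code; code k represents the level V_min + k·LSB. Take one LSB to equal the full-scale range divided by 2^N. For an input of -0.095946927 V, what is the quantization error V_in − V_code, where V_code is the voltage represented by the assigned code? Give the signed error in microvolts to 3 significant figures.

−4.70 µV

Span: 0.855 V − (-0.855 V) = 1.71 V. LSB = 1.71 V / 2^16 ≈ 26.09 µV.
(V_in − V_min)/LSB = (-0.095946927 − (-0.855)) × 65536/1.71 = 29090.8200 → nearest code k = 29091.
Reconstructed level: -0.855 + 29091 × 1.71/65536 V = -0.095942230225 V.
Error = V_in − V_code = -0.095946927 − (-0.095942230225) = −4.70 µV.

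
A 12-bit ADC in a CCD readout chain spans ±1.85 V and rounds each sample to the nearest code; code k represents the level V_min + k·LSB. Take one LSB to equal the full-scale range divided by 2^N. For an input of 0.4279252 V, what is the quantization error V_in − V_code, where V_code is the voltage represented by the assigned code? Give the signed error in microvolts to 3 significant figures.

−249 µV

Range = 1.85 − (-1.85) = 3.7 V. LSB = 3.7 V / 2^12 ≈ 0.9033 mV.
(V_in − V_min)/LSB = (0.4279252 − (-1.85)) × 4096/3.7 = 2521.7248 → nearest code k = 2522.
V_code = -1.85 + (2522/4096) × 3.7 = 0.4281738281 V.
Error = V_in − V_code = 0.4279252 − (0.4281738281) = −249 µV.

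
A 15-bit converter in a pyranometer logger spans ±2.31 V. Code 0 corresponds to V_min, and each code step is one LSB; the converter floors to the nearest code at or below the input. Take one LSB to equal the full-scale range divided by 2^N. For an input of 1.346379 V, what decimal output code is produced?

The full-scale span is 2.31 − (-2.31) = 4.62 V. LSB = 4.62 V / 2^15 ≈ 141.0 µV.
code = ⌊(V_in − V_min)/LSB⌋ = ⌊(V_in − V_min) × 2^15 / range⌋
     = ⌊(1.346379 − (-2.31)) × 32768 / 4.62⌋ = ⌊3.656379 × 32768/4.62⌋
     = ⌊25933.382⌋ = 25933.

25933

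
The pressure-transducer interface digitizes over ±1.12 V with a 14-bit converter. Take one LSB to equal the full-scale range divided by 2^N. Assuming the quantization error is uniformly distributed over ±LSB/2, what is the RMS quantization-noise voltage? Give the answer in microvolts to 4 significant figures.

Span: 1.12 V − (-1.12 V) = 2.24 V.
Step size = 2.24/16384 V = 136.719 µV.
σ_q = LSB/√12 = 136.719 µV/3.4641 = 39.47 µV.

39.47 µV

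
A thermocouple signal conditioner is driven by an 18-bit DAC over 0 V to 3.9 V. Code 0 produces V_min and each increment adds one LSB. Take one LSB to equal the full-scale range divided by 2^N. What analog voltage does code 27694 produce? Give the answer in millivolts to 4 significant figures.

412.0 mV

Span = 3.9 V. LSB = 3.9 V / 2^18.
V_out = V_min + code × LSB = 0 V + 27694 × 3.9 V / 262144
      = 0 + 0.412012 = 0.412012 V.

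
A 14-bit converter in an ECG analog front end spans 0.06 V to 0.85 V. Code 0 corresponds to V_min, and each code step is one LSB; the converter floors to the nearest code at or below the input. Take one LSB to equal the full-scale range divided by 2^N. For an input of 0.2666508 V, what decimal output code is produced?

The full-scale span is 0.85 − (0.06) = 0.79 V. LSB = 0.79 V / 2^14 ≈ 48.22 µV.
V_in − V_min = 0.2666508 − (0.06) = 0.2066508 V.
Divide by LSB: 0.2066508 × 16384/0.79 = 4285.7806.
Truncating gives code 4285.

4285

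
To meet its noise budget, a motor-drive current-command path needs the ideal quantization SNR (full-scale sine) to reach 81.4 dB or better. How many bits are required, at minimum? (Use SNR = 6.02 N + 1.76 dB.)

6.02 N + 1.76 ≥ 81.4 gives N ≥ 13.229, so the minimum integer is 14.

14 bits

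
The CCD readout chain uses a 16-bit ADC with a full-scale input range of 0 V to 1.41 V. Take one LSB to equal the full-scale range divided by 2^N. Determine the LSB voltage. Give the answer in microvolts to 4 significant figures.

Span = 1.41 V.
There are 2^16 = 65536 steps.
LSB = 1.41 V ÷ 2^16 = 1.41/65536 V = 21.51 µV.

21.51 µV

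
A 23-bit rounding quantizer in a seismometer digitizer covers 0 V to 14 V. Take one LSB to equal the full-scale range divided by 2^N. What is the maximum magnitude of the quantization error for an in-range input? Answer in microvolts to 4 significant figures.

0.8345 µV

V_FS = 14 V.
One LSB is 14 V / 8388608 = 1.66893 µV.
Worst-case error for round-to-nearest is half an LSB: 0.8345 µV.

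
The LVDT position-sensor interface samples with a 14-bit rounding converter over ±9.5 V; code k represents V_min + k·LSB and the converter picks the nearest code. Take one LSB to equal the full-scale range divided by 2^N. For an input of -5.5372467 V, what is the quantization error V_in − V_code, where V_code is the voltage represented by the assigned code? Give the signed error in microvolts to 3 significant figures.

+168 µV

Full-scale range = 9.5 V − (-9.5 V) = 19 V. LSB = 19 V / 2^14 ≈ 1.160 mV.
(V_in − V_min)/LSB = (-5.5372467 − (-9.5)) × 16384/19 = 3417.1447 → nearest code k = 3417.
V_code = -9.5 + (3417/16384) × 19 = -5.5374145508 V.
e = -5.5372467 − (-5.5374145508) = +168 µV.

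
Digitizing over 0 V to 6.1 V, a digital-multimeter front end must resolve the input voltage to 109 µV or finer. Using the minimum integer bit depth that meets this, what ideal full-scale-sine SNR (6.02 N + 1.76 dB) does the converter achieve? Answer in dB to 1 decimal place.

Range is 6.1 V.
Need 2^N ≥ 6.1 V / 109 µV = 55960 → N_min = 16.
SNR = 6.02 × 16 + 1.76 = 98.08 dB.

98.1 dB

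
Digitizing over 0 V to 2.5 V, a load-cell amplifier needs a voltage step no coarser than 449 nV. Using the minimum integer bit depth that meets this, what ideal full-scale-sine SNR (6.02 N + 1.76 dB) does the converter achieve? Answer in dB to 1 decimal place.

Range is 2.5 V.
Levels needed ≥ 2.5/449 nV = 5.568e6. 2^23 = 8388608 suffices, so N_min = 23.
6.02(23) + 1.76 = 140.22 dB.

140.2 dB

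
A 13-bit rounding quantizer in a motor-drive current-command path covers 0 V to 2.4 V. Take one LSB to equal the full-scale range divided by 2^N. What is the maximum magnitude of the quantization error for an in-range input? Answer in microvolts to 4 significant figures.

146.5 µV

Full-scale range = 2.4 V.
One LSB is 2.4 V / 8192 = 292.969 µV.
Worst-case error for round-to-nearest is half an LSB: 146.5 µV.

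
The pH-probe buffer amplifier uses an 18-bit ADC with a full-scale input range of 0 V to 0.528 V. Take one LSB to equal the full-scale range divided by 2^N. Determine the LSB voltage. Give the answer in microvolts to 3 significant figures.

V_FS = 0.528 V.
Number of codes = 2^18 = 262144.
LSB = 0.528 V ÷ 2^18 = 0.528/262144 V = 2.01 µV.

2.01 µV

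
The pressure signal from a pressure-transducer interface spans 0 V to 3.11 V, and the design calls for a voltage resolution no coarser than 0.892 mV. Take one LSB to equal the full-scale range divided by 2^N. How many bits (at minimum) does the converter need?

12 bits

Full-scale range = 3.11 V.
3.11 V / 0.892 mV = 3487. Since 2^11 = 2048 and 2^12 = 4096, N = 12.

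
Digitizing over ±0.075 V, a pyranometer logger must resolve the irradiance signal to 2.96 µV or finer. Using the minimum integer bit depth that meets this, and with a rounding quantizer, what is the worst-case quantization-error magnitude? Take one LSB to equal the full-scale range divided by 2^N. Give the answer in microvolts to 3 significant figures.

Range = 0.075 − (-0.075) = 0.15 V.
Required number of levels: 0.15/2.96 µV = 50676; smallest N with 2^N ≥ that is 16.
Step size = 0.15/65536 V = 2.2888 µV.
Half an LSB is 1.14 µV.

1.14 µV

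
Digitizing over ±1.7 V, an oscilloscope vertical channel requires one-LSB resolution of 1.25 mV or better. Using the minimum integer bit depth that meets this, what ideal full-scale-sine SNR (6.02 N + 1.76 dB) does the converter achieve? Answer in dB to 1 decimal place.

74.0 dB

Full-scale range = 1.7 V − (-1.7 V) = 3.4 V.
Levels needed ≥ 3.4/1.25 mV = 2720. 2^12 = 4096 suffices, so N_min = 12.
SNR = 6.02 × 12 + 1.76 = 74.00 dB.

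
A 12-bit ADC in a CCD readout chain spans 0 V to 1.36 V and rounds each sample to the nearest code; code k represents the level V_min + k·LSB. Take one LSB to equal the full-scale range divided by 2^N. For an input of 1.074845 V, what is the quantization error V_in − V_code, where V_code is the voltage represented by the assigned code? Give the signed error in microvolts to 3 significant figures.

Span = 1.36 V. LSB = 1.36 V / 2^12 ≈ 332.0 µV.
(V_in − V_min)/LSB = (1.074845 − (0)) × 4096/1.36 = 3237.1802 → nearest code k = 3237.
V_code = 0 + (3237/4096) × 1.36 = 1.074785156 V.
Error = V_in − V_code = 1.074845 − (1.074785156) = +59.8 µV.

+59.8 µV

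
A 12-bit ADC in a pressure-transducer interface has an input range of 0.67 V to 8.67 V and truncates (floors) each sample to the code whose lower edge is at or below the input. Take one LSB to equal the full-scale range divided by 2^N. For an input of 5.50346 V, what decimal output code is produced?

2474

Full-scale range = 8.67 V − (0.67 V) = 8 V. LSB = 8 V / 2^12 ≈ 1.953 mV.
(V_in − V_min) × 2^12/range = (5.50346 − (0.67)) × 4096/8 = 2474.732.
Floor → code = 2474.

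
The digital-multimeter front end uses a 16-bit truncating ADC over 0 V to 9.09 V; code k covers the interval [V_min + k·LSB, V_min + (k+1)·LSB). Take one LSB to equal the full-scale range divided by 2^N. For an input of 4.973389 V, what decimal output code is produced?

Full-scale range = 9.09 V. LSB = 9.09 V / 2^16 ≈ 138.7 µV.
V_in − V_min = 4.973389 − (0) = 4.973389 V.
Divide by LSB: 4.973389 × 65536/9.09 = 35856.5480.
Truncating gives code 35856.

35856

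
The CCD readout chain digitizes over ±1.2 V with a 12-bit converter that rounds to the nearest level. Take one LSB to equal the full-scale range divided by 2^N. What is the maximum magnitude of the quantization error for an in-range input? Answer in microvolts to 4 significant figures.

293.0 µV

Span: 1.2 V − (-1.2 V) = 2.4 V.
LSB = 2.4 V / 2^12 = 0.585938 mV.
|e|_max = LSB/2 = 293.0 µV.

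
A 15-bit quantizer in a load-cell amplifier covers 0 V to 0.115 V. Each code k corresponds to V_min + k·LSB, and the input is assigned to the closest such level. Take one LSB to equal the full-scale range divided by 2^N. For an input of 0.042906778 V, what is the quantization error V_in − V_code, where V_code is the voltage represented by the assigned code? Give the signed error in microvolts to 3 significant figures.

−0.632 µV

V_FS = 0.115 V. LSB = 0.115 V / 2^15 ≈ 3.510 µV.
Position in LSBs: (0.042906778 − (0)) × 32768/0.115 = 12225.8200; rounding gives k = 12226.
V_code = 0 + (12226/32768) × 0.115 = 0.042907409668 V.
Error = V_in − V_code = 0.042906778 − (0.042907409668) = −0.632 µV.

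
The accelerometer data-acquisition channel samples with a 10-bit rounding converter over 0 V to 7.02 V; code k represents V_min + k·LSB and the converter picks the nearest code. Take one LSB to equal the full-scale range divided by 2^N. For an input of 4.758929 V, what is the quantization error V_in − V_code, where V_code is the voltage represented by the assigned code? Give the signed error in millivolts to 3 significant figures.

+1.23 mV

Full-scale range = 7.02 V. LSB = 7.02 V / 2^10 ≈ 6.855 mV.
(V_in − V_min)/LSB = (4.758929 − (0)) × 1024/7.02 = 694.1800 → nearest code k = 694.
Reconstructed level: 0 + 694 × 7.02/1024 V = 4.757695313 V.
Error = V_in − V_code = 4.758929 − (4.757695313) = +1.23 mV.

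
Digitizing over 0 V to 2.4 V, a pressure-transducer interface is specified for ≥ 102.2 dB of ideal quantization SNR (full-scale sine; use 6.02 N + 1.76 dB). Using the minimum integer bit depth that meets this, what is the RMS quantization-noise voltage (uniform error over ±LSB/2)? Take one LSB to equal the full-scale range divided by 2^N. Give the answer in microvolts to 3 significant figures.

Full-scale range = 2.4 V.
6.02 N + 1.76 ≥ 102.2 gives N ≥ 16.684, so the minimum integer is 17.
LSB = 2.4 V / 2^17 = 18.311 µV.
V_rms = LSB/√12 = 5.29 µV.

5.29 µV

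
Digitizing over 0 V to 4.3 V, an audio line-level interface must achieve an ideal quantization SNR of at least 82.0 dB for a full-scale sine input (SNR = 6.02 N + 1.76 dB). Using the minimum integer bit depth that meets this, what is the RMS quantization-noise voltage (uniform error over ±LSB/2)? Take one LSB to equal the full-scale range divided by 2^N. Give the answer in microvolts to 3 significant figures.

75.8 µV

Full-scale range = 4.3 V.
Solving 6.02 N ≥ 82.0 − 1.76: N ≥ 13.329. Round up → N = 14.
Step size = 4.3/16384 V = 262.45 µV.
RMS noise = LSB/√12 = 75.8 µV.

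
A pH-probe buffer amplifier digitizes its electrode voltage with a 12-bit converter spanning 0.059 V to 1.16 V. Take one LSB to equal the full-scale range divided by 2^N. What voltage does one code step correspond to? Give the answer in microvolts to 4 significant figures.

268.8 µV

The full-scale span is 1.16 − (0.059) = 1.101 V.
There are 2^12 = 4096 steps.
LSB = 1.101 V / 2^12 = 268.8 µV.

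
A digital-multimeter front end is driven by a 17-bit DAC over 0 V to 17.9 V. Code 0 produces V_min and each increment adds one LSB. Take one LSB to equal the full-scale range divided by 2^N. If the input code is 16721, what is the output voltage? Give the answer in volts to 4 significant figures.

V_FS = 17.9 V. LSB = 17.9 V / 2^17.
V_out = V_min + code × LSB = 0 V + 16721 × 17.9 V / 131072
      = 0 + 2.28352 = 2.28352 V.

2.284 V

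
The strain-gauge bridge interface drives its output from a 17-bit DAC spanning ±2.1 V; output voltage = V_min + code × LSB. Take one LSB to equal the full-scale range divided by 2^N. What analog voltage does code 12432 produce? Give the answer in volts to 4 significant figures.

-1.702 V

Range = 2.1 − (-2.1) = 4.2 V. LSB = 4.2 V / 2^17.
V_out = V_min + code × LSB = -2.1 V + 12432 × 4.2 V / 131072
      = -2.1 V + 0.398364 V = -1.70164 V.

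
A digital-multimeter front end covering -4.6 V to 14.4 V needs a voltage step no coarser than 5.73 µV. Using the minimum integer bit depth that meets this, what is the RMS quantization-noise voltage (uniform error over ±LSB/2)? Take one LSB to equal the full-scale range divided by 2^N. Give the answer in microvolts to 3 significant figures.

1.31 µV

Range = 14.4 − (-4.6) = 19 V.
Levels needed ≥ 19/5.73 µV = 3.316e6. 2^22 = 4194304 suffices, so N_min = 22.
One LSB is 19 V / 4194304 = 4.5300 µV.
RMS noise = LSB/√12 = 1.31 µV.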